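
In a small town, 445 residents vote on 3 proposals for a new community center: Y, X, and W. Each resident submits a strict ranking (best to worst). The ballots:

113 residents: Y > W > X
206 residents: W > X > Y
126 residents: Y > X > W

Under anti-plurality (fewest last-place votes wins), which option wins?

X

Last-place votes: Y 206, X 113, W 126.
X is ranked last by the fewest voters, so X wins.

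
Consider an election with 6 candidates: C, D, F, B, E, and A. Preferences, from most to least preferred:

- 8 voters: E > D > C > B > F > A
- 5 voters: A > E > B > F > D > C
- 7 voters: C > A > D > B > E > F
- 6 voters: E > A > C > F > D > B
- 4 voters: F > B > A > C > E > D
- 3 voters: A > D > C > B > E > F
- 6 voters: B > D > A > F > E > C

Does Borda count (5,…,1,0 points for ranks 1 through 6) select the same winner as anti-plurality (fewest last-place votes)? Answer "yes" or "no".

Borda — scores: C 94, D 100, F 62, B 97, E 110, A 122. Winner: A.
Anti-plurality — last-place votes: C 11, D 4, F 10, B 6, E 0, A 8. Winner: E.
The two methods disagree.

no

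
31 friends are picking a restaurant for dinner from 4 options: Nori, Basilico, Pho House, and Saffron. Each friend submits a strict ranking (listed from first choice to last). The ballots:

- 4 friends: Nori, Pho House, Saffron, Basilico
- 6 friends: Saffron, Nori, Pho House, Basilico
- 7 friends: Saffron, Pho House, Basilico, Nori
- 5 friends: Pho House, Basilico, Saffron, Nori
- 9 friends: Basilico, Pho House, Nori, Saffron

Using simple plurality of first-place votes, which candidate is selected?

Saffron

First-place votes: Nori 4, Basilico 9, Pho House 5, Saffron 13.
Saffron has the most first-place votes.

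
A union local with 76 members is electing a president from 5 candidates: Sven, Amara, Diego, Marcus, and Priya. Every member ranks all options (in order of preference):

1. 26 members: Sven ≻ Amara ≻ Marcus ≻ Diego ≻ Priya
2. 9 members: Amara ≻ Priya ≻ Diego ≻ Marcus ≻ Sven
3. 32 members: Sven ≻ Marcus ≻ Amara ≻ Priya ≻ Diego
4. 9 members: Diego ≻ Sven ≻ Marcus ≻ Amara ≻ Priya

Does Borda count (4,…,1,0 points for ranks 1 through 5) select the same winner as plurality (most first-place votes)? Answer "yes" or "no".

yes

Borda — scores: Sven 259, Amara 187, Diego 80, Marcus 175, Priya 59. Winner: Sven.
Plurality — first-place votes: Sven 58, Amara 9, Diego 9, Marcus 0, Priya 0. Winner: Sven.
The two methods agree.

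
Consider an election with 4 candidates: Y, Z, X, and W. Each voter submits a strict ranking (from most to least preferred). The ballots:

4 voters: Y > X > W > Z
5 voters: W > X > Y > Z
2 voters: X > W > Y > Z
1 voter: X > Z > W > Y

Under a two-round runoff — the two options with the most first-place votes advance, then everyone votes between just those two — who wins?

Round 1 first-place votes: Y 4, Z 0, X 3, W 5.
W and Y advance.
Runoff: W is preferred to Y by 8 voters; Y by 4.
W wins the runoff.

W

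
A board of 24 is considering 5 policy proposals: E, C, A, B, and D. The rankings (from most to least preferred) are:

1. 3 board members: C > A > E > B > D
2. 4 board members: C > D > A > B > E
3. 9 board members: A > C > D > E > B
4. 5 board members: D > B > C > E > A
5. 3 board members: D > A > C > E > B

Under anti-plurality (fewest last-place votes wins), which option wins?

C

Last-place votes: E 4, C 0, A 5, B 12, D 3.
C is ranked last by the fewest voters, so C wins.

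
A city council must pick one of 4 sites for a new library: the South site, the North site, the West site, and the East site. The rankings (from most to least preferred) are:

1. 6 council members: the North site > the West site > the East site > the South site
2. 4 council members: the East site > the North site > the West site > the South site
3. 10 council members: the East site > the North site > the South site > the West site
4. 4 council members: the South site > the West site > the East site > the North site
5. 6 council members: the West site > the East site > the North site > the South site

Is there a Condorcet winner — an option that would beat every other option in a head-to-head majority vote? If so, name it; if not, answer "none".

none

Checking pairwise contests:
the North site beats the South site 26–4.
the East site beats the North site 24–6.
the North site beats the West site 20–10.
the West site beats the East site 16–14.
Every option loses at least one head-to-head, so there is no Condorcet winner.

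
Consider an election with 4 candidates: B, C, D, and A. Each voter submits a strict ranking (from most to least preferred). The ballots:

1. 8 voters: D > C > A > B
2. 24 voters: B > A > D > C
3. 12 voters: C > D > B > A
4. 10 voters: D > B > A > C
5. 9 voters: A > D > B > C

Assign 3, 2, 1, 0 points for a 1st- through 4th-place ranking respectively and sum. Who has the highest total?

B: 8·0 + 24·3 + 12·1 + 10·2 + 9·1 = 113
C: 8·2 + 24·0 + 12·3 + 10·0 + 9·0 = 52
D: 8·3 + 24·1 + 12·2 + 10·3 + 9·2 = 120
A: 8·1 + 24·2 + 12·0 + 10·1 + 9·3 = 93
D has the highest Borda score (120).

D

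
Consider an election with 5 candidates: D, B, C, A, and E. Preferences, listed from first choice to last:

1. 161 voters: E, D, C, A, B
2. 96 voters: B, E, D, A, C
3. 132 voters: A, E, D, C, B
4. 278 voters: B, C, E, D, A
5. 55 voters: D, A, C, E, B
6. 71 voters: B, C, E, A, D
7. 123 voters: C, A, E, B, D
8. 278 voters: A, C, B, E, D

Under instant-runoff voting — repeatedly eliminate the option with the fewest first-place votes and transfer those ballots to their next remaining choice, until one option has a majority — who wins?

Round 1: D 55, B 445, C 123, A 410, E 161. Eliminate D.
Round 2: B 445, C 123, A 465, E 161. Eliminate C.
Round 3: B 445, A 588, E 161. Eliminate E.
Round 4: B 445, A 749. A has a majority.

A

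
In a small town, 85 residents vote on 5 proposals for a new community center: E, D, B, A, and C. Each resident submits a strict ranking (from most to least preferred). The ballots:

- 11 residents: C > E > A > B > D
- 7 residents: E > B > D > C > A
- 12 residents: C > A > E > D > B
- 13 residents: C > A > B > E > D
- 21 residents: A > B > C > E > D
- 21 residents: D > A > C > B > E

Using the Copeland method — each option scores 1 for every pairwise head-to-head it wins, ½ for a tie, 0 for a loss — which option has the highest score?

E: beats D; loses to B, A, and C → score 1.
D: loses to E, B, A, and C → score 0.
B: beats E and D; loses to A and C → score 2.
A: beats E, D, and B; loses to C → score 3.
C: beats E, D, B, and A → score 4.
C has the best pairwise record.

C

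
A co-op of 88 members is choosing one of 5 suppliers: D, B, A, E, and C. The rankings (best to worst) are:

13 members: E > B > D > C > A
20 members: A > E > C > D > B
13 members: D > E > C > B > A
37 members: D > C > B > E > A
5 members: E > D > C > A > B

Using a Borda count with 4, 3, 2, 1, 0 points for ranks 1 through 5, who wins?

D

D: 13·2 + 20·1 + 13·4 + 37·4 + 5·3 = 261
B: 13·3 + 20·0 + 13·1 + 37·2 + 5·0 = 126
A: 13·0 + 20·4 + 13·0 + 37·0 + 5·1 = 85
E: 13·4 + 20·3 + 13·3 + 37·1 + 5·4 = 208
C: 13·1 + 20·2 + 13·2 + 37·3 + 5·2 = 200
D has the highest Borda score (261).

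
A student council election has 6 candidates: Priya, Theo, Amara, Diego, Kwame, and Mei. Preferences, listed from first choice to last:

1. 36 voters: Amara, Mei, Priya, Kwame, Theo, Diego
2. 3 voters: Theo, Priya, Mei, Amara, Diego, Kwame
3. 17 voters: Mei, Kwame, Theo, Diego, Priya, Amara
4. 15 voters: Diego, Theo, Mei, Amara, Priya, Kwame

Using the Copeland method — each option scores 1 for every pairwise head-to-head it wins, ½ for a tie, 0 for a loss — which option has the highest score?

Priya: beats Theo, Diego, and Kwame; loses to Amara and Mei → score 3.
Theo: beats Diego; loses to Priya, Amara, Kwame, and Mei → score 1.
Amara: beats Priya, Theo, Diego, Kwame, and Mei → score 5.
Diego: loses to Priya, Theo, Amara, Kwame, and Mei → score 0.
Kwame: beats Theo and Diego; loses to Priya, Amara, and Mei → score 2.
Mei: beats Priya, Theo, Diego, and Kwame; loses to Amara → score 4.
Amara has the best pairwise record.

Amara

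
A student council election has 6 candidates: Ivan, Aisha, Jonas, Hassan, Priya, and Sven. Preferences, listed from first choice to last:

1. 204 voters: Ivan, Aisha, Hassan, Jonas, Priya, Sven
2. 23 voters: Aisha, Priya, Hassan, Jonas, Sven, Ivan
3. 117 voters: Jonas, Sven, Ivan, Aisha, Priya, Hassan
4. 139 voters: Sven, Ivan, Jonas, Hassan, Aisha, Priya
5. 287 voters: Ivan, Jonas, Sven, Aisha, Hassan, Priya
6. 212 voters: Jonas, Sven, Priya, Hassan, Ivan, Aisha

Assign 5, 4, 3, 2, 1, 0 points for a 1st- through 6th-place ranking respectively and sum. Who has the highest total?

Jonas

Ivan: 204·5 + 23·0 + 117·3 + 139·4 + 287·5 + 212·1 = 3574
Aisha: 204·4 + 23·5 + 117·2 + 139·1 + 287·2 + 212·0 = 1878
Jonas: 204·2 + 23·2 + 117·5 + 139·3 + 287·4 + 212·5 = 3664
Hassan: 204·3 + 23·3 + 117·0 + 139·2 + 287·1 + 212·2 = 1670
Priya: 204·1 + 23·4 + 117·1 + 139·0 + 287·0 + 212·3 = 1049
Sven: 204·0 + 23·1 + 117·4 + 139·5 + 287·3 + 212·4 = 2895
Jonas has the highest Borda score (3664).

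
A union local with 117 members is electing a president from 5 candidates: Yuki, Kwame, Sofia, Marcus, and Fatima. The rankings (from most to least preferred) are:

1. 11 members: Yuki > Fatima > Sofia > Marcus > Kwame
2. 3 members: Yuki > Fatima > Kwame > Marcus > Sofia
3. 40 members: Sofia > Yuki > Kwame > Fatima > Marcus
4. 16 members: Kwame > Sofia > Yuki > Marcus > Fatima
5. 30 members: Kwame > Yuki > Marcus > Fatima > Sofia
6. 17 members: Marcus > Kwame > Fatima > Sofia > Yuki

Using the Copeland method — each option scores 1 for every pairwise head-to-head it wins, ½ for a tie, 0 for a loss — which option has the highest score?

Kwame

Yuki: beats Marcus and Fatima; loses to Kwame and Sofia → score 2.
Kwame: beats Yuki, Sofia, Marcus, and Fatima → score 4.
Sofia: beats Yuki and Marcus; loses to Kwame and Fatima → score 2.
Marcus: beats Fatima; loses to Yuki, Kwame, and Sofia → score 1.
Fatima: beats Sofia; loses to Yuki, Kwame, and Marcus → score 1.
Kwame has the best pairwise record.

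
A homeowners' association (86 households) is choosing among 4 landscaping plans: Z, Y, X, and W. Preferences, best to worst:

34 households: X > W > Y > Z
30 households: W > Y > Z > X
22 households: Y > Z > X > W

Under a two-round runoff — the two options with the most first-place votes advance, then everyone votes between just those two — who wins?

Round 1 first-place votes: Z 0, Y 22, X 34, W 30.
X and W advance.
Runoff: X is preferred to W by 56 voters; W by 30.
X wins the runoff.

X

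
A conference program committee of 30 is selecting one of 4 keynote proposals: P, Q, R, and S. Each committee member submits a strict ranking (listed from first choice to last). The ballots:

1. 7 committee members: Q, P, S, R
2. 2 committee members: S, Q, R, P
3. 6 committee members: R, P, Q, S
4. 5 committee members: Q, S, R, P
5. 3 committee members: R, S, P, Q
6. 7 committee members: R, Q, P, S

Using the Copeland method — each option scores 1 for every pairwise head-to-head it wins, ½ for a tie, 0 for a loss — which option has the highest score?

R

P: beats S; loses to Q and R → score 1.
Q: beats P and S; loses to R → score 2.
R: beats P, Q, and S → score 3.
S: loses to P, Q, and R → score 0.
R has the best pairwise record.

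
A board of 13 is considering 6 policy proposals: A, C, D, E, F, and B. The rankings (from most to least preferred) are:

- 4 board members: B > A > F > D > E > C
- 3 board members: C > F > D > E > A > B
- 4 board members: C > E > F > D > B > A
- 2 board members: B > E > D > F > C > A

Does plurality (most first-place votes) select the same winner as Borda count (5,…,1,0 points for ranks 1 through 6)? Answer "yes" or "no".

Plurality — first-place votes: A 0, C 7, D 0, E 0, F 0, B 6. Winner: C.
Borda — scores: A 19, C 37, D 31, E 34, F 40, B 34. Winner: F.
The two methods disagree.

no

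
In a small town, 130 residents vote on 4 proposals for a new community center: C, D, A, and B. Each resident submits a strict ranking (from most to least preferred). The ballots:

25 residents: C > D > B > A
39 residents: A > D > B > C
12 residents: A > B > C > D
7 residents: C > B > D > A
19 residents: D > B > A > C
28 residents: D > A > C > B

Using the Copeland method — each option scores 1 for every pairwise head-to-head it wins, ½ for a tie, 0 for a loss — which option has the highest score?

C: loses to D, A, and B → score 0.
D: beats C, A, and B → score 3.
A: beats C and B; loses to D → score 2.
B: beats C; loses to D and A → score 1.
D has the best pairwise record.

D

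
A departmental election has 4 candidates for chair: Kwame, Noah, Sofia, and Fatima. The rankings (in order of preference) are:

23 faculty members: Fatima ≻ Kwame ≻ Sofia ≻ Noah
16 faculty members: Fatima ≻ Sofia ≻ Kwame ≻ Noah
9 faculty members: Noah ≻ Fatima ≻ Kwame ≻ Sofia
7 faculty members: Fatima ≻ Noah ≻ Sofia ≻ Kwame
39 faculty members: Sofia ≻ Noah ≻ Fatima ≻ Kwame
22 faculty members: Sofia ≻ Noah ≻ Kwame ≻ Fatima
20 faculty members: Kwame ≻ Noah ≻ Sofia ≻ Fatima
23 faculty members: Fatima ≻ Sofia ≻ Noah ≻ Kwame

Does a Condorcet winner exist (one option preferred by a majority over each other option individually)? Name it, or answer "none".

Sofia vs Kwame: 107–52 for Sofia.
Sofia vs Noah: 123–36 for Sofia.
Sofia vs Fatima: 81–78 for Sofia.
Sofia beats every other option head-to-head.

Sofia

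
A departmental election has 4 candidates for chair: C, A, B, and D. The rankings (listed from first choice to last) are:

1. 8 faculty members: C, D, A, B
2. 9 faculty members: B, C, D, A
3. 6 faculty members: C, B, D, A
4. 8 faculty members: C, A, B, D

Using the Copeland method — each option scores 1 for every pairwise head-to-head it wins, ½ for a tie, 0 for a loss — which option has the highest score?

C: beats A, B, and D → score 3.
A: beats B; loses to C and D → score 1.
B: beats D; loses to C and A → score 1.
D: beats A; loses to C and B → score 1.
C has the best pairwise record.

C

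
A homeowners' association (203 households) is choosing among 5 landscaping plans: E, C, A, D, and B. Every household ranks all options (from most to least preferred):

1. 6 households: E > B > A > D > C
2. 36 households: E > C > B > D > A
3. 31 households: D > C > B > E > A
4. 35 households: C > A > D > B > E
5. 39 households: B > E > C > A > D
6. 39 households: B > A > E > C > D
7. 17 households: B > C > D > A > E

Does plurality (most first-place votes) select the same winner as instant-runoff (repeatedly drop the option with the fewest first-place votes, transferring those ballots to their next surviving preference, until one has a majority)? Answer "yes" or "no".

Plurality — first-place votes: E 42, C 35, A 0, D 31, B 95. Winner: B.
Instant-runoff — R1 E 42, C 35, A 0, D 31, B 95 (A out); R2 E 42, C 35, D 31, B 95 (D out); R3 E 42, C 66, B 95 (E out); R4 C 102, B 101 (C winner). Winner: C.
The two methods disagree.

no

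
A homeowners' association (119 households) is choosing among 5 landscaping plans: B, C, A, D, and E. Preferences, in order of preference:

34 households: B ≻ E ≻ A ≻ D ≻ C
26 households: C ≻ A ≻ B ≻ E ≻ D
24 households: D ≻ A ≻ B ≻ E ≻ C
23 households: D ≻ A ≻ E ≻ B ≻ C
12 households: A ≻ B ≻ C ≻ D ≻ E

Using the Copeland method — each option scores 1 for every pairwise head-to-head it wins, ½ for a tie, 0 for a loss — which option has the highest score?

A

B: beats C, D, and E; loses to A → score 3.
C: loses to B, A, D, and E → score 0.
A: beats B, C, D, and E → score 4.
D: beats C; loses to B, A, and E → score 1.
E: beats C and D; loses to B and A → score 2.
A has the best pairwise record.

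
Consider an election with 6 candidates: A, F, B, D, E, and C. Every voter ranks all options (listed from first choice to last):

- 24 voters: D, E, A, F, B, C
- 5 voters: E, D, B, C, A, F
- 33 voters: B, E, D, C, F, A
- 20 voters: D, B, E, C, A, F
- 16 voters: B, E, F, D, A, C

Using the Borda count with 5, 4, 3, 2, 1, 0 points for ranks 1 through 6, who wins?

E

A: 24·3 + 5·1 + 33·0 + 20·1 + 16·1 = 113
F: 24·2 + 5·0 + 33·1 + 20·0 + 16·3 = 129
B: 24·1 + 5·3 + 33·5 + 20·4 + 16·5 = 364
D: 24·5 + 5·4 + 33·3 + 20·5 + 16·2 = 371
E: 24·4 + 5·5 + 33·4 + 20·3 + 16·4 = 377
C: 24·0 + 5·2 + 33·2 + 20·2 + 16·0 = 116
E has the highest Borda score (377).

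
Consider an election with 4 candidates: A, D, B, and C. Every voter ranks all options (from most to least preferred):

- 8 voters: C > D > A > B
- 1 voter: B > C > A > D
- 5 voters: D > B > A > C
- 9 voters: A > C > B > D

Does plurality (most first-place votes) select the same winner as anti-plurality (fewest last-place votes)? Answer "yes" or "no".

yes

Plurality — first-place votes: A 9, D 5, B 1, C 8. Winner: A.
Anti-plurality — last-place votes: A 0, D 10, B 8, C 5. Winner: A.
The two methods agree.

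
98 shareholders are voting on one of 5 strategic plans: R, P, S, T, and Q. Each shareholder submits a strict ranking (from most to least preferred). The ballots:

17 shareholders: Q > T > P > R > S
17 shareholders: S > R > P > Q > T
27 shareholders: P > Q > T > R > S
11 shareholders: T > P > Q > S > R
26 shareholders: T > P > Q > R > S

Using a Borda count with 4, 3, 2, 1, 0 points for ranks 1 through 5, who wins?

R: 17·1 + 17·3 + 27·1 + 11·0 + 26·1 = 121
P: 17·2 + 17·2 + 27·4 + 11·3 + 26·3 = 287
S: 17·0 + 17·4 + 27·0 + 11·1 + 26·0 = 79
T: 17·3 + 17·0 + 27·2 + 11·4 + 26·4 = 253
Q: 17·4 + 17·1 + 27·3 + 11·2 + 26·2 = 240
P has the highest Borda score (287).

P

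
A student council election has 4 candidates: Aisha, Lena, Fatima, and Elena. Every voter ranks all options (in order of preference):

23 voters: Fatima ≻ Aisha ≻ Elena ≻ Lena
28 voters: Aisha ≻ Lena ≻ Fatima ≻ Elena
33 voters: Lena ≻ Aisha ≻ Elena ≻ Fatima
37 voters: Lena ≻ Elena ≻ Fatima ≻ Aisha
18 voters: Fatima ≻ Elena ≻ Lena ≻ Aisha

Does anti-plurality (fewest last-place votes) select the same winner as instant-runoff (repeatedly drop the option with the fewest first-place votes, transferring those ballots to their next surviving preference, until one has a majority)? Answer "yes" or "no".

Anti-plurality — last-place votes: Aisha 55, Lena 23, Fatima 33, Elena 28. Winner: Lena.
Instant-runoff — R1 Aisha 28, Lena 70, Fatima 41, Elena 0 (Lena winner). Winner: Lena.
The two methods agree.

yes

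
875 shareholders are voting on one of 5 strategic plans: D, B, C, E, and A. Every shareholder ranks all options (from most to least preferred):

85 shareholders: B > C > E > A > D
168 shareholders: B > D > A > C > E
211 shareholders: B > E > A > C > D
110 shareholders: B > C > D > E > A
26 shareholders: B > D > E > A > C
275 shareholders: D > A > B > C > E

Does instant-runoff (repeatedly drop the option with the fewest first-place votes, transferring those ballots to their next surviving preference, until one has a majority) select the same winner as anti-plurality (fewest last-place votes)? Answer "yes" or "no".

Instant-runoff — R1 D 275, B 600, C 0, E 0, A 0 (B winner). Winner: B.
Anti-plurality — last-place votes: D 296, B 0, C 26, E 443, A 110. Winner: B.
The two methods agree.

yes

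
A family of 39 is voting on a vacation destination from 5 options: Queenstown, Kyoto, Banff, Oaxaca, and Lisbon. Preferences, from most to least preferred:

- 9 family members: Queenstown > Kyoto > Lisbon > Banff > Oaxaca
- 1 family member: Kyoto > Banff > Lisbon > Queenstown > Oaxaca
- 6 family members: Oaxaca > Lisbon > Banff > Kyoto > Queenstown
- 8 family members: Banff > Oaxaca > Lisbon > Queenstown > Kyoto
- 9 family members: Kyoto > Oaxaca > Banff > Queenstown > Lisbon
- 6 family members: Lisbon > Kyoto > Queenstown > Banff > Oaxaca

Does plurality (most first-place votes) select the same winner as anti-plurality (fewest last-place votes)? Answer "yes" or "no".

no

Plurality — first-place votes: Queenstown 9, Kyoto 10, Banff 8, Oaxaca 6, Lisbon 6. Winner: Kyoto.
Anti-plurality — last-place votes: Queenstown 6, Kyoto 8, Banff 0, Oaxaca 16, Lisbon 9. Winner: Banff.
The two methods disagree.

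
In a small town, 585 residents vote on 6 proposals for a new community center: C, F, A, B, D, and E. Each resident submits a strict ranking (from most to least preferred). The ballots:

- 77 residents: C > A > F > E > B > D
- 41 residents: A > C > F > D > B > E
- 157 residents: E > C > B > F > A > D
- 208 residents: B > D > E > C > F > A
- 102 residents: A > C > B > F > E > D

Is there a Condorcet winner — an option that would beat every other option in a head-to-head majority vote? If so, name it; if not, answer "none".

none

Checking pairwise contests:
E beats C 365–220.
C beats F 585–0.
C beats A 442–143.
C beats B 377–208.
C beats D 377–208.
B beats E 351–234.
Every option loses at least one head-to-head, so there is no Condorcet winner.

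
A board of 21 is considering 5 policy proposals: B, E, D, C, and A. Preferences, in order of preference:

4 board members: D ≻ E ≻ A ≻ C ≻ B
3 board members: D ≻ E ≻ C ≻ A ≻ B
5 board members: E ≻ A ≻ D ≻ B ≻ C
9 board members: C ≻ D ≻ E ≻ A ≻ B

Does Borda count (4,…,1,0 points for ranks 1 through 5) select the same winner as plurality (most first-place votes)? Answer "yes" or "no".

no

Borda — scores: B 5, E 59, D 65, C 46, A 35. Winner: D.
Plurality — first-place votes: B 0, E 5, D 7, C 9, A 0. Winner: C.
The two methods disagree.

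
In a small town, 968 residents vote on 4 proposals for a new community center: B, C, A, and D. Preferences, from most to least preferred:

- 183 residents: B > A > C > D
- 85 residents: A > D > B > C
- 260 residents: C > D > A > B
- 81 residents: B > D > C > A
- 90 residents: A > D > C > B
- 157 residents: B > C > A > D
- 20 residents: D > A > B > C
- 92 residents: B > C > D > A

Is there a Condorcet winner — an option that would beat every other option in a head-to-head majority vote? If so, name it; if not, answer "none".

B

B vs C: 618–350 for B.
B vs A: 513–455 for B.
B vs D: 513–455 for B.
B beats every other option head-to-head.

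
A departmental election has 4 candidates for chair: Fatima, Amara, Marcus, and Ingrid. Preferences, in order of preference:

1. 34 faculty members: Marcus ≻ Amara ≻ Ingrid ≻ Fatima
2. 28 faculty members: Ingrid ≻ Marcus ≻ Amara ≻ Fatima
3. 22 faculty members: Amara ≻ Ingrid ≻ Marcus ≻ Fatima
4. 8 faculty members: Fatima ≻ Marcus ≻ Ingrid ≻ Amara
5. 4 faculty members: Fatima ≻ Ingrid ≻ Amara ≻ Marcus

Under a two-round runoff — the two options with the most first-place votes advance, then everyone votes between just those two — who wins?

Ingrid

Round 1 first-place votes: Fatima 12, Amara 22, Marcus 34, Ingrid 28.
Marcus and Ingrid advance.
Runoff: Marcus is preferred to Ingrid by 42 voters; Ingrid by 54.
Ingrid wins the runoff.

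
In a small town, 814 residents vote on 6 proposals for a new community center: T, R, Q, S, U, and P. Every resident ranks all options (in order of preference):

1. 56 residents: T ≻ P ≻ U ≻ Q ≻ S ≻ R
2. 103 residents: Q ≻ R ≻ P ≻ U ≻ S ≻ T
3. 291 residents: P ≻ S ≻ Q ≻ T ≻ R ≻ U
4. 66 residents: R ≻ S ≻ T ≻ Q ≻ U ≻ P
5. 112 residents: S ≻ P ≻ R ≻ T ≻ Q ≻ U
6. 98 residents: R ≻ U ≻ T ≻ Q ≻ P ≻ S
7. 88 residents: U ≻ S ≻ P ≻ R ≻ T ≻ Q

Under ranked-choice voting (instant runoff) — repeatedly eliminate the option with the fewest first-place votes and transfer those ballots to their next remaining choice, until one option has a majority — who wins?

Round 1: T 56, R 164, Q 103, S 112, U 88, P 291. Eliminate T.
Round 2: R 164, Q 103, S 112, U 88, P 347. Eliminate U.
Round 3: R 164, Q 103, S 200, P 347. Eliminate Q.
Round 4: R 267, S 200, P 347. Eliminate S.
Round 5: R 267, P 547. P has a majority.

P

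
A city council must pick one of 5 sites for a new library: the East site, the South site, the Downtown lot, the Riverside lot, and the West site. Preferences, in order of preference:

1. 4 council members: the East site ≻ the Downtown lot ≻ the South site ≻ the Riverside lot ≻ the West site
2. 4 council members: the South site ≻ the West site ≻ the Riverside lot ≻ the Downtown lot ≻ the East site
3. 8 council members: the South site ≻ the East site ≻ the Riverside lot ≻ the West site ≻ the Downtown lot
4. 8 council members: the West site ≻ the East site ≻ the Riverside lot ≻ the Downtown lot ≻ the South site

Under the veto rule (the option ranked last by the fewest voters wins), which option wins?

the Riverside lot

Last-place votes: the East site 4, the South site 8, the Downtown lot 8, the Riverside lot 0, the West site 4.
the Riverside lot is ranked last by the fewest voters, so the Riverside lot wins.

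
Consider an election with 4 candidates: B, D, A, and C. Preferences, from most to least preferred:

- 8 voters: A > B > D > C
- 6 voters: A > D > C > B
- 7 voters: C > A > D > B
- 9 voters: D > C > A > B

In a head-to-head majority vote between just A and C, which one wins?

Voters preferring A to C: 14; preferring C to A: 16.
C wins the head-to-head.

C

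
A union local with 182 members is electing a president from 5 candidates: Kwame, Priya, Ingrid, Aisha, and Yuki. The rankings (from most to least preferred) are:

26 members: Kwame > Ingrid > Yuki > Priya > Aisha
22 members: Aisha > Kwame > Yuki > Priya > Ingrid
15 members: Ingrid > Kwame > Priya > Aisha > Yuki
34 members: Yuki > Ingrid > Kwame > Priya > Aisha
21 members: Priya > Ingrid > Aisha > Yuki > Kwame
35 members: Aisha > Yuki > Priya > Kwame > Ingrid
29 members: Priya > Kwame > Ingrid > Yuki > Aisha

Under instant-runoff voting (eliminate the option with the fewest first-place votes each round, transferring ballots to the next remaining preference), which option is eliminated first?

Ingrid

Round 1: Kwame 26, Priya 50, Ingrid 15, Aisha 57, Yuki 34. Eliminate Ingrid.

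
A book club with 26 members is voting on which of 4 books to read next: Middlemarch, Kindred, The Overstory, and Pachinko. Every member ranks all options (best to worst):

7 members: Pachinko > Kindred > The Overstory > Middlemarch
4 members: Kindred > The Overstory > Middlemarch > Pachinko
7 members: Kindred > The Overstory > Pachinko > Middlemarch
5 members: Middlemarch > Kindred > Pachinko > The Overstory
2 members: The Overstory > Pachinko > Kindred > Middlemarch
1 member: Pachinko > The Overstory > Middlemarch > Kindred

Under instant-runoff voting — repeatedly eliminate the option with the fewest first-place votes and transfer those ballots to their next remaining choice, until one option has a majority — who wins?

Round 1: Middlemarch 5, Kindred 11, The Overstory 2, Pachinko 8. Eliminate The Overstory.
Round 2: Middlemarch 5, Kindred 11, Pachinko 10. Eliminate Middlemarch.
Round 3: Kindred 16, Pachinko 10. Kindred has a majority.

Kindred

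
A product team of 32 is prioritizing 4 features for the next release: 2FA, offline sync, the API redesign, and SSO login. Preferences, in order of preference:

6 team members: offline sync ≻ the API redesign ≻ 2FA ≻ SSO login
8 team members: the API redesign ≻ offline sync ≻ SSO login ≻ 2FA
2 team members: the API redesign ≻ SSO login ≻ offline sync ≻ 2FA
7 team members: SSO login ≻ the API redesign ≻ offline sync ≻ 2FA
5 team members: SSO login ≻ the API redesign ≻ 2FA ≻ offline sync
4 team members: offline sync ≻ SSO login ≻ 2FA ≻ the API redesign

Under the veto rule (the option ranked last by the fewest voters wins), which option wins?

the API redesign

Last-place votes: 2FA 17, offline sync 5, the API redesign 4, SSO login 6.
the API redesign is ranked last by the fewest voters, so the API redesign wins.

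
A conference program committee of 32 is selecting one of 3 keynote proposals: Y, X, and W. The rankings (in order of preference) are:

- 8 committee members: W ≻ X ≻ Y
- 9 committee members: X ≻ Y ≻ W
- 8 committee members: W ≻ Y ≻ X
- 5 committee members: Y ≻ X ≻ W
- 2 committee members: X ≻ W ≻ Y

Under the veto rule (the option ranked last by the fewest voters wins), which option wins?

Last-place votes: Y 10, X 8, W 14.
X is ranked last by the fewest voters, so X wins.

X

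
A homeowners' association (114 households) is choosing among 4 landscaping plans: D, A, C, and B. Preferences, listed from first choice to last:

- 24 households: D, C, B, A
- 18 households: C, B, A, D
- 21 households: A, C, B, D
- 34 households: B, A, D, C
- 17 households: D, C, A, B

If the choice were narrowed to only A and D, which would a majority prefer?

Voters preferring A to D: 73; preferring D to A: 41.
A wins the head-to-head.

A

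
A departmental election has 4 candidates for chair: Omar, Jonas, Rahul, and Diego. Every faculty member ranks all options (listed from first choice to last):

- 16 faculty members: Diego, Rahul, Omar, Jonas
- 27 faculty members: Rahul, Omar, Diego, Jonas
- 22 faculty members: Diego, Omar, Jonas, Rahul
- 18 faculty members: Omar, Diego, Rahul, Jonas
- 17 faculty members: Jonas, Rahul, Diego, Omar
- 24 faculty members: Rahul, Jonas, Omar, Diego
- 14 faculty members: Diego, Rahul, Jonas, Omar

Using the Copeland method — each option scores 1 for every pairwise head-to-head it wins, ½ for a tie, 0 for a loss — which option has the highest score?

Omar: beats Jonas; ties Diego; loses to Rahul → score 1.5.
Jonas: loses to Omar, Rahul, and Diego → score 0.
Rahul: beats Omar and Jonas; loses to Diego → score 2.
Diego: beats Jonas and Rahul; ties Omar → score 2.5.
Diego has the best pairwise record.

Diego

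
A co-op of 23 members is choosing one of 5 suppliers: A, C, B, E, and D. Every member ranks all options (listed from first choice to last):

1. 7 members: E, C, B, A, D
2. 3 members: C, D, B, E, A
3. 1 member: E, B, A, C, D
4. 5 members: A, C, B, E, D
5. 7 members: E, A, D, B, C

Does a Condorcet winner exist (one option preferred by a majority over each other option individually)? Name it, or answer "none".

E vs A: 18–5 for E.
E vs C: 15–8 for E.
E vs B: 15–8 for E.
E vs D: 20–3 for E.
E beats every other option head-to-head.

E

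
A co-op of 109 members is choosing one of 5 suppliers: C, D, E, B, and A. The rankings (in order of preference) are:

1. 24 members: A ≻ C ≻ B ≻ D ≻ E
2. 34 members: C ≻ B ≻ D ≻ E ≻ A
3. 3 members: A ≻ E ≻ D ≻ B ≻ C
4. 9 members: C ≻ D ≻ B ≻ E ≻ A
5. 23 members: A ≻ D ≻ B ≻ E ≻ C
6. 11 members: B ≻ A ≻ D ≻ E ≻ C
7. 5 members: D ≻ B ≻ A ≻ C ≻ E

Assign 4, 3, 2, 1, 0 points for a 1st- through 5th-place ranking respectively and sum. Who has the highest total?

C: 24·3 + 34·4 + 3·0 + 9·4 + 23·0 + 11·0 + 5·1 = 249
D: 24·1 + 34·2 + 3·2 + 9·3 + 23·3 + 11·2 + 5·4 = 236
E: 24·0 + 34·1 + 3·3 + 9·1 + 23·1 + 11·1 + 5·0 = 86
B: 24·2 + 34·3 + 3·1 + 9·2 + 23·2 + 11·4 + 5·3 = 276
A: 24·4 + 34·0 + 3·4 + 9·0 + 23·4 + 11·3 + 5·2 = 243
B has the highest Borda score (276).

B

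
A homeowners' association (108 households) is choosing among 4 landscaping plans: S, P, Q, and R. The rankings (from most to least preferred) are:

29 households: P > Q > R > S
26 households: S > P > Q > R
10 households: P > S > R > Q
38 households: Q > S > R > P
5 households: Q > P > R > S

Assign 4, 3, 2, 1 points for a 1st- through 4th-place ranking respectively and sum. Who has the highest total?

Q

S: 29·1 + 26·4 + 10·3 + 38·3 + 5·1 = 282
P: 29·4 + 26·3 + 10·4 + 38·1 + 5·3 = 287
Q: 29·3 + 26·2 + 10·1 + 38·4 + 5·4 = 321
R: 29·2 + 26·1 + 10·2 + 38·2 + 5·2 = 190
Q has the highest Borda score (321).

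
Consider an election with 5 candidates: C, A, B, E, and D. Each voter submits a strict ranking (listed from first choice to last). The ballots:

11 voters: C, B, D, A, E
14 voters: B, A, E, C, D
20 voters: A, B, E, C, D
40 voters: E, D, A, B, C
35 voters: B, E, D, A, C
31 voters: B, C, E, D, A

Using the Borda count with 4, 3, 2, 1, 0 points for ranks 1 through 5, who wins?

B

C: 11·4 + 14·1 + 20·1 + 40·0 + 35·0 + 31·3 = 171
A: 11·1 + 14·3 + 20·4 + 40·2 + 35·1 + 31·0 = 248
B: 11·3 + 14·4 + 20·3 + 40·1 + 35·4 + 31·4 = 453
E: 11·0 + 14·2 + 20·2 + 40·4 + 35·3 + 31·2 = 395
D: 11·2 + 14·0 + 20·0 + 40·3 + 35·2 + 31·1 = 243
B has the highest Borda score (453).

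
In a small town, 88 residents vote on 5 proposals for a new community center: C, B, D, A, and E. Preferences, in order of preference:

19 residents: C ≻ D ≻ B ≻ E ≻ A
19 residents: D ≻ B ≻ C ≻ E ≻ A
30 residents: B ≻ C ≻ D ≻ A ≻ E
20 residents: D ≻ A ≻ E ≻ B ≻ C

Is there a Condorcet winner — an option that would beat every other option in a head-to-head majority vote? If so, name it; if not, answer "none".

none

Checking pairwise contests:
B beats C 69–19.
D beats B 58–30.
C beats D 49–39.
C beats A 68–20.
C beats E 68–20.
Every option loses at least one head-to-head, so there is no Condorcet winner.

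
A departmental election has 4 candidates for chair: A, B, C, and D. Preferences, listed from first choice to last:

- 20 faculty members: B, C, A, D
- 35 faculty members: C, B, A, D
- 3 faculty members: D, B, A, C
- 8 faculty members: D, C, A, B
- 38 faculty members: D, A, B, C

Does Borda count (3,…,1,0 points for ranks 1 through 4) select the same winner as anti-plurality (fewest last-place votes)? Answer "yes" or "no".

Borda — scores: A 142, B 174, C 161, D 147. Winner: B.
Anti-plurality — last-place votes: A 0, B 8, C 41, D 55. Winner: A.
The two methods disagree.

no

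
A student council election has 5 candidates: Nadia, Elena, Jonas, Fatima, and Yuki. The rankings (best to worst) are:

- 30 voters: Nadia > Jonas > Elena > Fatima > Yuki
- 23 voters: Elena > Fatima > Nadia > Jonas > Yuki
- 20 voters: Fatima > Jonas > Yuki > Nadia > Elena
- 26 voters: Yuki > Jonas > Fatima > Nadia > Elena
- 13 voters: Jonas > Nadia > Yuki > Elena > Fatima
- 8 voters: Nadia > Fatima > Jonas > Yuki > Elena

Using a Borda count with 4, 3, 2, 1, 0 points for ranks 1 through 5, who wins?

Nadia: 30·4 + 23·2 + 20·1 + 26·1 + 13·3 + 8·4 = 283
Elena: 30·2 + 23·4 + 20·0 + 26·0 + 13·1 + 8·0 = 165
Jonas: 30·3 + 23·1 + 20·3 + 26·3 + 13·4 + 8·2 = 319
Fatima: 30·1 + 23·3 + 20·4 + 26·2 + 13·0 + 8·3 = 255
Yuki: 30·0 + 23·0 + 20·2 + 26·4 + 13·2 + 8·1 = 178
Jonas has the highest Borda score (319).

Jonas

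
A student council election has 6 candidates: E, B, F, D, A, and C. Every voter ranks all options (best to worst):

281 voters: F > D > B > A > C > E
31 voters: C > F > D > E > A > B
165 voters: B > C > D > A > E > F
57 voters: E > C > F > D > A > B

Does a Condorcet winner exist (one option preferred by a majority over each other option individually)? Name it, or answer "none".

F

F vs E: 312–222 for F.
F vs B: 369–165 for F.
F vs D: 369–165 for F.
F vs A: 369–165 for F.
F vs C: 281–253 for F.
F beats every other option head-to-head.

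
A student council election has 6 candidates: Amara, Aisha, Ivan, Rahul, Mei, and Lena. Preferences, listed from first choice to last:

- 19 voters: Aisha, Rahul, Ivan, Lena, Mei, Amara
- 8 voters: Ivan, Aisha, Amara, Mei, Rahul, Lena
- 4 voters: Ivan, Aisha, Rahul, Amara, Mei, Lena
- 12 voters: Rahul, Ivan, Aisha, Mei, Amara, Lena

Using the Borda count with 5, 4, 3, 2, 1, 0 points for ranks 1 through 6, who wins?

Amara: 19·0 + 8·3 + 4·2 + 12·1 = 44
Aisha: 19·5 + 8·4 + 4·4 + 12·3 = 179
Ivan: 19·3 + 8·5 + 4·5 + 12·4 = 165
Rahul: 19·4 + 8·1 + 4·3 + 12·5 = 156
Mei: 19·1 + 8·2 + 4·1 + 12·2 = 63
Lena: 19·2 + 8·0 + 4·0 + 12·0 = 38
Aisha has the highest Borda score (179).

Aisha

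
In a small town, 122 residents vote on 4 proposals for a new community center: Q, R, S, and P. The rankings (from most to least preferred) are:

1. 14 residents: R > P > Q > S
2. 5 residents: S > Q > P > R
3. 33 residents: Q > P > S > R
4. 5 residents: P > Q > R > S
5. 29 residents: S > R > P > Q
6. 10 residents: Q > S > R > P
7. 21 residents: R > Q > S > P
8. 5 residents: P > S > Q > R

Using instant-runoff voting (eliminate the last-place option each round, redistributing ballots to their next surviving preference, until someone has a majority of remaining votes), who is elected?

Q

Round 1: Q 43, R 35, S 34, P 10. Eliminate P.
Round 2: Q 48, R 35, S 39. Eliminate R.
Round 3: Q 83, S 39. Q has a majority.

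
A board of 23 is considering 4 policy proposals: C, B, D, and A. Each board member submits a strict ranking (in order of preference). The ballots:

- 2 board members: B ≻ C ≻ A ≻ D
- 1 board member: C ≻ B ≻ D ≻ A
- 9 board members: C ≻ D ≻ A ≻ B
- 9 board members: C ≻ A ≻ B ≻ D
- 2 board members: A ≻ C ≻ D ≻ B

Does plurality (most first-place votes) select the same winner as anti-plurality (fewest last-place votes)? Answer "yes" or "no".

yes

Plurality — first-place votes: C 19, B 2, D 0, A 2. Winner: C.
Anti-plurality — last-place votes: C 0, B 11, D 11, A 1. Winner: C.
The two methods agree.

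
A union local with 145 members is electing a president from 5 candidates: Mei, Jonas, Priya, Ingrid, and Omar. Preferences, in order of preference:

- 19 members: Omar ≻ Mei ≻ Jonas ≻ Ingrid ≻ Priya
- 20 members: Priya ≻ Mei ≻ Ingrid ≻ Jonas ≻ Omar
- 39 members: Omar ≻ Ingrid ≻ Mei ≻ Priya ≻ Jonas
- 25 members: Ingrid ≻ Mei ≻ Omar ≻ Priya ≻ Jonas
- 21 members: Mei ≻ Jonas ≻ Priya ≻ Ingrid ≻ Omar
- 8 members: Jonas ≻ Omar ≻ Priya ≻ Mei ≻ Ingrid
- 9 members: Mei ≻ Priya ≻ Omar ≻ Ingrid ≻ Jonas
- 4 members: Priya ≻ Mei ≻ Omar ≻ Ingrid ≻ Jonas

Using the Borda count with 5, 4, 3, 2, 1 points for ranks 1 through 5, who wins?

Mei

Mei: 19·4 + 20·4 + 39·3 + 25·4 + 21·5 + 8·2 + 9·5 + 4·4 = 555
Jonas: 19·3 + 20·2 + 39·1 + 25·1 + 21·4 + 8·5 + 9·1 + 4·1 = 298
Priya: 19·1 + 20·5 + 39·2 + 25·2 + 21·3 + 8·3 + 9·4 + 4·5 = 390
Ingrid: 19·2 + 20·3 + 39·4 + 25·5 + 21·2 + 8·1 + 9·2 + 4·2 = 455
Omar: 19·5 + 20·1 + 39·5 + 25·3 + 21·1 + 8·4 + 9·3 + 4·3 = 477
Mei has the highest Borda score (555).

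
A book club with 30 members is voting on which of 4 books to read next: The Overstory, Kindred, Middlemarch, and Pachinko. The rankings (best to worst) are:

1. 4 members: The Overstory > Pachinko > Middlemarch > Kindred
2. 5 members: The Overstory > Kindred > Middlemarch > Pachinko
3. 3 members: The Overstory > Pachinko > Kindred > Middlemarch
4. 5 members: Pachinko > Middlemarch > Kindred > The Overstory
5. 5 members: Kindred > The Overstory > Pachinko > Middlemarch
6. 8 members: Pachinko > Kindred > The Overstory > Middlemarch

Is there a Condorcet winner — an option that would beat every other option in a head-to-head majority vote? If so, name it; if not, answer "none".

Checking pairwise contests:
Kindred beats The Overstory 18–12.
Pachinko beats Kindred 20–10.
The Overstory beats Middlemarch 25–5.
The Overstory beats Pachinko 17–13.
Every option loses at least one head-to-head, so there is no Condorcet winner.

none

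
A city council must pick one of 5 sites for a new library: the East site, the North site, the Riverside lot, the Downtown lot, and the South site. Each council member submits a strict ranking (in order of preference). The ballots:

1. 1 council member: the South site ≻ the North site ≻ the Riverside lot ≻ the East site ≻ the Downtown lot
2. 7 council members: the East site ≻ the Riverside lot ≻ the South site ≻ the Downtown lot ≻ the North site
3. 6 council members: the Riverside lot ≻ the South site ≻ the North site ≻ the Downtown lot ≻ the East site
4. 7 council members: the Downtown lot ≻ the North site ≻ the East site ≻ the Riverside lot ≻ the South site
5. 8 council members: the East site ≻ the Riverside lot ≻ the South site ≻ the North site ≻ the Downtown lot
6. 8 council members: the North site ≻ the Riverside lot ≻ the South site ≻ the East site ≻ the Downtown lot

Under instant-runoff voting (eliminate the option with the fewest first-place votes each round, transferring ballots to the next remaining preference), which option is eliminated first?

Round 1: the East site 15, the North site 8, the Riverside lot 6, the Downtown lot 7, the South site 1. Eliminate the South site.

the South site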